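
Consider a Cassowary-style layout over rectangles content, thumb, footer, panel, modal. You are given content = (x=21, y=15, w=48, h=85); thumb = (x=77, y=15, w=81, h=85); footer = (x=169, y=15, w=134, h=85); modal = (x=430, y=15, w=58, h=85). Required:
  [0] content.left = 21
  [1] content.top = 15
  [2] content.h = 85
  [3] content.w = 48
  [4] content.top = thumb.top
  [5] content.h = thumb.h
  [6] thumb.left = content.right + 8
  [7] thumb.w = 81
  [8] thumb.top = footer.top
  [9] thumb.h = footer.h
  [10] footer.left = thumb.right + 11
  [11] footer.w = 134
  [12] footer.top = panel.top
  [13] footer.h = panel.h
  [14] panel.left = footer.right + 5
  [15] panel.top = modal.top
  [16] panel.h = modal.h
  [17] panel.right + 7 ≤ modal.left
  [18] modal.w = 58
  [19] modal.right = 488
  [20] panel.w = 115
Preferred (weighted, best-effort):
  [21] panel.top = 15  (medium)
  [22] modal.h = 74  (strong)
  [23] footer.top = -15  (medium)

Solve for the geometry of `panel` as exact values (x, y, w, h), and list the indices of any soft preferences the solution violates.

panel = (x=308, y=15, w=115, h=85)
violated soft preferences: 22, 23

1. panel.y = 15  [footer.top = panel.top]
2. panel.h = 85  [footer.h = panel.h]
3. panel.x = 308  [panel.left = footer.right + 5]
4. panel.w = 115  [panel.w = 115]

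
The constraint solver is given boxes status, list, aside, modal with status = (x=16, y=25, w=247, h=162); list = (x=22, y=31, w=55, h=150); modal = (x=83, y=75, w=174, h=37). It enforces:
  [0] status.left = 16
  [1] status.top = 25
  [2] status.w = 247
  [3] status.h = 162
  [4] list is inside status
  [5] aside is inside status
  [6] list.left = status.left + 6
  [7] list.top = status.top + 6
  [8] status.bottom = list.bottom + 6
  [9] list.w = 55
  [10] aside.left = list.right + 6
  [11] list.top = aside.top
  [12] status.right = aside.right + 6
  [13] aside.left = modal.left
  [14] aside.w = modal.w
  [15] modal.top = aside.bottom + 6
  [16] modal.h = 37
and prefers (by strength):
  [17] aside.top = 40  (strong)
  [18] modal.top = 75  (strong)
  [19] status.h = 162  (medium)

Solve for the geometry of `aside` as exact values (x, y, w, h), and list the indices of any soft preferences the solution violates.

1. aside.x = 83  [aside.left = list.right + 6]
2. aside.y = 31  [list.top = aside.top]
3. aside.w = 174  [status.right = aside.right + 6]
4. aside.h = 38  [modal.top = aside.bottom + 6]

aside = (x=83, y=31, w=174, h=38)
violated soft preferences: 17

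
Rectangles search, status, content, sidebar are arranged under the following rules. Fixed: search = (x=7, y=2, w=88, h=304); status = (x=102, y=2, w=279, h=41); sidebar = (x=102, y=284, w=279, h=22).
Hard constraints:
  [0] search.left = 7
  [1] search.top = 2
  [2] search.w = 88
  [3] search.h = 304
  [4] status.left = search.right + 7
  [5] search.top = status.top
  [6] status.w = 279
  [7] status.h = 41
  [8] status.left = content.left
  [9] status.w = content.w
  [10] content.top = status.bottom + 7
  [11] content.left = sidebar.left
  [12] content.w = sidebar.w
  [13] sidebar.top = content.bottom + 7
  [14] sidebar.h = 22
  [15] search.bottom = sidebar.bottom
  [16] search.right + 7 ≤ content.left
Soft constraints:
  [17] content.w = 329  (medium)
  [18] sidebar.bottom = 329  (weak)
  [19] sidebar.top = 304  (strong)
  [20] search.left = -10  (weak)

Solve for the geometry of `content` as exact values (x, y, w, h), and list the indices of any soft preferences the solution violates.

content = (x=102, y=50, w=279, h=227)
violated soft preferences: 17, 18, 19, 20

1. content.x = 102  [status.left = content.left]
2. content.w = 279  [status.w = content.w]
3. content.y = 50  [content.top = status.bottom + 7]
4. content.h = 227  [sidebar.top = content.bottom + 7]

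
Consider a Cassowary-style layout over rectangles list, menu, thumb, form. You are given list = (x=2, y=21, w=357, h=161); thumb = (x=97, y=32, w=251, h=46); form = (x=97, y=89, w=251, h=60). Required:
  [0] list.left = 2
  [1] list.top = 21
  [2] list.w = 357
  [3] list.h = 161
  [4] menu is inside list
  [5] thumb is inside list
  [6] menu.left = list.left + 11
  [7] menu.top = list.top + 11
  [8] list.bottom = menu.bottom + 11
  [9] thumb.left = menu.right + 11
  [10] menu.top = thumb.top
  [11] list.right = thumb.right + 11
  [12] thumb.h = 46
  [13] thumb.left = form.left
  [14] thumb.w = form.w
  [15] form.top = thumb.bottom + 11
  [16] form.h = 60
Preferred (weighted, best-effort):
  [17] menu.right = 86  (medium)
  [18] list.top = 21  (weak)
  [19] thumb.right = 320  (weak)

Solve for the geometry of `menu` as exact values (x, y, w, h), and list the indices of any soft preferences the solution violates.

1. menu.x = 13  [menu.left = list.left + 11]
2. menu.y = 32  [menu.top = list.top + 11]
3. menu.h = 139  [list.bottom = menu.bottom + 11]
4. menu.w = 73  [thumb.left = menu.right + 11]

menu = (x=13, y=32, w=73, h=139)
violated soft preferences: 19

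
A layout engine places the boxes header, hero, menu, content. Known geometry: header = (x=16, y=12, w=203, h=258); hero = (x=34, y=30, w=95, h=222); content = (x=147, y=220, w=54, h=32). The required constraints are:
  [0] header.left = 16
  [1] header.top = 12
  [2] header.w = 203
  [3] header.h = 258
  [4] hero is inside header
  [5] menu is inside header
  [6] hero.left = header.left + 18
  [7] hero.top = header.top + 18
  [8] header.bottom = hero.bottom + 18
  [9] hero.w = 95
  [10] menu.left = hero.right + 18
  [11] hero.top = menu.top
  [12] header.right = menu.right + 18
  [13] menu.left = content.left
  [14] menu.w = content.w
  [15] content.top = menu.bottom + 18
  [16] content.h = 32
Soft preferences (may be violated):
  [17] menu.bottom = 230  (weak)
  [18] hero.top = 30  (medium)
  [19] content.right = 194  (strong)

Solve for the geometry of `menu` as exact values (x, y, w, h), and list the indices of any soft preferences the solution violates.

menu = (x=147, y=30, w=54, h=172)
violated soft preferences: 17, 19

1. menu.x = 147  [menu.left = hero.right + 18]
2. menu.y = 30  [hero.top = menu.top]
3. menu.w = 54  [header.right = menu.right + 18]
4. menu.h = 172  [content.top = menu.bottom + 18]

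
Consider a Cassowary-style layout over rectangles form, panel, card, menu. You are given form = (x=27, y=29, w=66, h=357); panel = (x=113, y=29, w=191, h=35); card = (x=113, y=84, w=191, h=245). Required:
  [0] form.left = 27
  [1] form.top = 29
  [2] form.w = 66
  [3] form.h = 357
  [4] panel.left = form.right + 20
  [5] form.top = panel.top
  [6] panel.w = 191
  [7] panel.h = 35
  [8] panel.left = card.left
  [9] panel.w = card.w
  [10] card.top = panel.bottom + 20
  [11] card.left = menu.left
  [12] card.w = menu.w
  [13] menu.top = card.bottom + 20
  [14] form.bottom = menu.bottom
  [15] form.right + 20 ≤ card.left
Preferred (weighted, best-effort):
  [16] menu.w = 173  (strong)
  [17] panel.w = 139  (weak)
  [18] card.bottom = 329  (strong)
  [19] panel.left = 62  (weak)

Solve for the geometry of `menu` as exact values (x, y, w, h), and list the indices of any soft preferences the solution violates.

1. menu.x = 113  [card.left = menu.left]
2. menu.w = 191  [card.w = menu.w]
3. menu.y = 349  [menu.top = card.bottom + 20]
4. menu.h = 37  [form.bottom = menu.bottom]

menu = (x=113, y=349, w=191, h=37)
violated soft preferences: 16, 17, 19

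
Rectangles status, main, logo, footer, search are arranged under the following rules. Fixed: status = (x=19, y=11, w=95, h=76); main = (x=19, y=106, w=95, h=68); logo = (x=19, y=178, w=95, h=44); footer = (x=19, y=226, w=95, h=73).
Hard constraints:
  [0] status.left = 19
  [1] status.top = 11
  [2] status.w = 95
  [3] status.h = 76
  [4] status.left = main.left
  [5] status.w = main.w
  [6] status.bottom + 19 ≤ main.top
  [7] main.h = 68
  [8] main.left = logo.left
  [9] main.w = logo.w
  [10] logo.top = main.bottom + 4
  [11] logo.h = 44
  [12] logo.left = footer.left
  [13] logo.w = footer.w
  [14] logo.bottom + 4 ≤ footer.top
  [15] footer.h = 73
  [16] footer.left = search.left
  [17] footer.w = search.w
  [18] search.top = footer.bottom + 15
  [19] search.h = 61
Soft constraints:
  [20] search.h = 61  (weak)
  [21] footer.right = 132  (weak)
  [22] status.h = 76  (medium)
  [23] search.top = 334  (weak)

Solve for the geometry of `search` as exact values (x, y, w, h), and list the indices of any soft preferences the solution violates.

search = (x=19, y=314, w=95, h=61)
violated soft preferences: 21, 23

1. search.x = 19  [footer.left = search.left]
2. search.w = 95  [footer.w = search.w]
3. search.y = 314  [search.top = footer.bottom + 15]
4. search.h = 61  [search.h = 61]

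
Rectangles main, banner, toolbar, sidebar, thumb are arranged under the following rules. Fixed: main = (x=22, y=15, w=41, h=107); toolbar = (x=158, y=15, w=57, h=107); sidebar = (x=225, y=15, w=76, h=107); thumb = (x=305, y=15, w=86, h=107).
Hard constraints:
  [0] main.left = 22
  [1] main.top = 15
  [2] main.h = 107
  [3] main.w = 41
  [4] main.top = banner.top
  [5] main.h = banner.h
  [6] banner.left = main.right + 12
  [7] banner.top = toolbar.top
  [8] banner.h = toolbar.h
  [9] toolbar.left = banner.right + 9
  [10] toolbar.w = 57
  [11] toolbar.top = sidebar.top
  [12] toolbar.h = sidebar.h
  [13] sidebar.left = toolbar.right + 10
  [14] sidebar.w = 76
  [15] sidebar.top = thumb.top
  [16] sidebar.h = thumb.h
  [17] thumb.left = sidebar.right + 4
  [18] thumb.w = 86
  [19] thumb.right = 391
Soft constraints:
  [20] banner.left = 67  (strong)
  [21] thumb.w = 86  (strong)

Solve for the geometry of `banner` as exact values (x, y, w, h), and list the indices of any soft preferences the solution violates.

banner = (x=75, y=15, w=74, h=107)
violated soft preferences: 20

1. banner.y = 15  [main.top = banner.top]
2. banner.h = 107  [main.h = banner.h]
3. banner.x = 75  [banner.left = main.right + 12]
4. banner.w = 74  [toolbar.left = banner.right + 9]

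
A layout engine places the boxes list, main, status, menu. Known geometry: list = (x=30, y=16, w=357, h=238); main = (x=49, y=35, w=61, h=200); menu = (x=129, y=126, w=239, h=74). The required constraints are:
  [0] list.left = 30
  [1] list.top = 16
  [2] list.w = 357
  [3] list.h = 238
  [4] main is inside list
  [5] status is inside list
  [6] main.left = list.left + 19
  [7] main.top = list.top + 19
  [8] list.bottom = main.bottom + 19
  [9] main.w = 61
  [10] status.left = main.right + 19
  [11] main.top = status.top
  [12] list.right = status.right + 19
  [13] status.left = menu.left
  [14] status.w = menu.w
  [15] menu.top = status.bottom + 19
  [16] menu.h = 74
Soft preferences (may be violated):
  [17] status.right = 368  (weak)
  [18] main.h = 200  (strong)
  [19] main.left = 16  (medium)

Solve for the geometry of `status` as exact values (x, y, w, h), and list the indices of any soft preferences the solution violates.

status = (x=129, y=35, w=239, h=72)
violated soft preferences: 19

1. status.x = 129  [status.left = main.right + 19]
2. status.y = 35  [main.top = status.top]
3. status.w = 239  [list.right = status.right + 19]
4. status.h = 72  [menu.top = status.bottom + 19]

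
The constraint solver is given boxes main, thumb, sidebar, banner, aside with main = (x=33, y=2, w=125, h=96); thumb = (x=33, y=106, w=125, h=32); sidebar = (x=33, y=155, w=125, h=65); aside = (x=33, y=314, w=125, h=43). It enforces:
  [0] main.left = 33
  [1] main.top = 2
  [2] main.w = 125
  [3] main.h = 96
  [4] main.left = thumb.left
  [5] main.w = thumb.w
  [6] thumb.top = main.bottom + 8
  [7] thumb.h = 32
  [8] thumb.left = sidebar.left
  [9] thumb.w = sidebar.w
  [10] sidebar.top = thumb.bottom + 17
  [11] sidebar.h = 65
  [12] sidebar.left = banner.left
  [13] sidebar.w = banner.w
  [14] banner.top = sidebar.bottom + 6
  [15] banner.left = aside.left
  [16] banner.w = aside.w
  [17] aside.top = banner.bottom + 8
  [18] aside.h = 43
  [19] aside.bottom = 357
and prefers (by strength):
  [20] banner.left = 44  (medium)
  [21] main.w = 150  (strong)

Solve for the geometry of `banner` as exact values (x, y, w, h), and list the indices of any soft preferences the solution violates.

1. banner.x = 33  [sidebar.left = banner.left]
2. banner.w = 125  [sidebar.w = banner.w]
3. banner.y = 226  [banner.top = sidebar.bottom + 6]
4. banner.h = 80  [aside.top = banner.bottom + 8]

banner = (x=33, y=226, w=125, h=80)
violated soft preferences: 20, 21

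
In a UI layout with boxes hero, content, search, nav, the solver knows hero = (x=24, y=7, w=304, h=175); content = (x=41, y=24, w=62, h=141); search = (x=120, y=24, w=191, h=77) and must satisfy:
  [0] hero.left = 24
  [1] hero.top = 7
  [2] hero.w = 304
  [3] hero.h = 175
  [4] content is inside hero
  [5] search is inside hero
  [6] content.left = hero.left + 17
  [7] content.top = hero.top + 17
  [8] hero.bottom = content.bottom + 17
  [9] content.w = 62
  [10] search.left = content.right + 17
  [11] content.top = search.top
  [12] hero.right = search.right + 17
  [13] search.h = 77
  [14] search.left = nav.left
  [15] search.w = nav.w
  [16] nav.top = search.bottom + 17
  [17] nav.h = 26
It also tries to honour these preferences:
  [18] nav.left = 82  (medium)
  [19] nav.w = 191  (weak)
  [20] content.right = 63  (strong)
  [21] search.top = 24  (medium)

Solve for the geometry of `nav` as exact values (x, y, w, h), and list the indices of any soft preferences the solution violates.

1. nav.x = 120  [search.left = nav.left]
2. nav.w = 191  [search.w = nav.w]
3. nav.y = 118  [nav.top = search.bottom + 17]
4. nav.h = 26  [nav.h = 26]

nav = (x=120, y=118, w=191, h=26)
violated soft preferences: 18, 20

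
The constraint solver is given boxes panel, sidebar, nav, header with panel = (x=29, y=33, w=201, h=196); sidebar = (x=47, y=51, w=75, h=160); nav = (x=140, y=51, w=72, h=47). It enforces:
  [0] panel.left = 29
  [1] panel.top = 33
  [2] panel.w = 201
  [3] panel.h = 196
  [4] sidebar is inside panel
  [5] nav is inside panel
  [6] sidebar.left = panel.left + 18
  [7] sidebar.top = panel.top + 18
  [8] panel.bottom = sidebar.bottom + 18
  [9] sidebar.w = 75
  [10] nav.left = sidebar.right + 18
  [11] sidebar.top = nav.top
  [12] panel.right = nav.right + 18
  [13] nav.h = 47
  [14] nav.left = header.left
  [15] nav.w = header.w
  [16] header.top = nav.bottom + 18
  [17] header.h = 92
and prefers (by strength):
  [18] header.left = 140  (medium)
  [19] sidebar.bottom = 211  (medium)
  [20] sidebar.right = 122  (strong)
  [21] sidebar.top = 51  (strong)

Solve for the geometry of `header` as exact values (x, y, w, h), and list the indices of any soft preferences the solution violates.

1. header.x = 140  [nav.left = header.left]
2. header.w = 72  [nav.w = header.w]
3. header.y = 116  [header.top = nav.bottom + 18]
4. header.h = 92  [header.h = 92]

header = (x=140, y=116, w=72, h=92)
violated soft preferences: none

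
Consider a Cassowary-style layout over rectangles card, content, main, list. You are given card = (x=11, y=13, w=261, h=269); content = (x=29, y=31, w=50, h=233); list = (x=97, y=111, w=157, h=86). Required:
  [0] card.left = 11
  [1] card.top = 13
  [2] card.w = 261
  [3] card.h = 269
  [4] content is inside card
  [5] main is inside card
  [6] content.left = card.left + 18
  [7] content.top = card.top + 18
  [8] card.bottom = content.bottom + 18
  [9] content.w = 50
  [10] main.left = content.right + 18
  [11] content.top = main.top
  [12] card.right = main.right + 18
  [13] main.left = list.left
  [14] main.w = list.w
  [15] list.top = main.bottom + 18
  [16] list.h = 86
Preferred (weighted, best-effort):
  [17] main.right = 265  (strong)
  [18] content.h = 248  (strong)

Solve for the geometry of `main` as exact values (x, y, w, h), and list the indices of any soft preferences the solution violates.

1. main.x = 97  [main.left = content.right + 18]
2. main.y = 31  [content.top = main.top]
3. main.w = 157  [card.right = main.right + 18]
4. main.h = 62  [list.top = main.bottom + 18]

main = (x=97, y=31, w=157, h=62)
violated soft preferences: 17, 18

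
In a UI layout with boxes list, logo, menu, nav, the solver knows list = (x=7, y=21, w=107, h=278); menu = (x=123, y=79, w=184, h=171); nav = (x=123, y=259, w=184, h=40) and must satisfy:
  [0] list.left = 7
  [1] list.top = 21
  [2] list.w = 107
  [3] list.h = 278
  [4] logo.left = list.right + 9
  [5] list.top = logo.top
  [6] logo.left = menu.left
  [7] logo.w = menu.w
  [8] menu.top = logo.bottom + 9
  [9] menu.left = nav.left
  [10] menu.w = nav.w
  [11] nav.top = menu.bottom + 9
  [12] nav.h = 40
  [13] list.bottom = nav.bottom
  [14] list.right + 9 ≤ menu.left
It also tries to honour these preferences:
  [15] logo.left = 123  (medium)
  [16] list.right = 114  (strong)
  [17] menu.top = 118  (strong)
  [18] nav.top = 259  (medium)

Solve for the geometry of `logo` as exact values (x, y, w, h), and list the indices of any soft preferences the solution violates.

1. logo.x = 123  [logo.left = list.right + 9]
2. logo.y = 21  [list.top = logo.top]
3. logo.w = 184  [logo.w = menu.w]
4. logo.h = 49  [menu.top = logo.bottom + 9]

logo = (x=123, y=21, w=184, h=49)
violated soft preferences: 17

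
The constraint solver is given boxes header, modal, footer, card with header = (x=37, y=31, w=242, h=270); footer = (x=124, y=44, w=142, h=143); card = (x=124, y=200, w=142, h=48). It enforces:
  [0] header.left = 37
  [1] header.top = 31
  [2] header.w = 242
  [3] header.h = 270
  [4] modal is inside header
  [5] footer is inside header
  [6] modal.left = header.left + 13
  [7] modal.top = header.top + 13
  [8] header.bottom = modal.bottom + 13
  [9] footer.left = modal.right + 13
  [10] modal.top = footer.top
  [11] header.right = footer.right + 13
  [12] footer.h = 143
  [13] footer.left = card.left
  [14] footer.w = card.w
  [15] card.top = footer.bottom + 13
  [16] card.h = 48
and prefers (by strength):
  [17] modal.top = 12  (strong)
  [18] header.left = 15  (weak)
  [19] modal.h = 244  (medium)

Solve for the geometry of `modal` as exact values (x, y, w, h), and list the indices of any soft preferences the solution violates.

modal = (x=50, y=44, w=61, h=244)
violated soft preferences: 17, 18

1. modal.x = 50  [modal.left = header.left + 13]
2. modal.y = 44  [modal.top = header.top + 13]
3. modal.h = 244  [header.bottom = modal.bottom + 13]
4. modal.w = 61  [footer.left = modal.right + 13]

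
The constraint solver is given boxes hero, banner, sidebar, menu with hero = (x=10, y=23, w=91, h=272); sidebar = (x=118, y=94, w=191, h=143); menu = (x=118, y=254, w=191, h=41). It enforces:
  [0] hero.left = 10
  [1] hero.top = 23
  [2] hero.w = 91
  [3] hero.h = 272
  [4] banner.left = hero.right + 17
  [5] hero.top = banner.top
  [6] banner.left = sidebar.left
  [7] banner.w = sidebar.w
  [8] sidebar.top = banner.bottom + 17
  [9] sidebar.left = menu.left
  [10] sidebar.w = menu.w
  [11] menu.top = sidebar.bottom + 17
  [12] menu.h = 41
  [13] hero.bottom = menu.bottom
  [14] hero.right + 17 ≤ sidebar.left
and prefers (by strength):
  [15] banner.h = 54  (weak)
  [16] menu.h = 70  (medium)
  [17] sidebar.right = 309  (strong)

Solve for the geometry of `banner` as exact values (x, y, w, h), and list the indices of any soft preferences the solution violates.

1. banner.x = 118  [banner.left = hero.right + 17]
2. banner.y = 23  [hero.top = banner.top]
3. banner.w = 191  [banner.w = sidebar.w]
4. banner.h = 54  [sidebar.top = banner.bottom + 17]

banner = (x=118, y=23, w=191, h=54)
violated soft preferences: 16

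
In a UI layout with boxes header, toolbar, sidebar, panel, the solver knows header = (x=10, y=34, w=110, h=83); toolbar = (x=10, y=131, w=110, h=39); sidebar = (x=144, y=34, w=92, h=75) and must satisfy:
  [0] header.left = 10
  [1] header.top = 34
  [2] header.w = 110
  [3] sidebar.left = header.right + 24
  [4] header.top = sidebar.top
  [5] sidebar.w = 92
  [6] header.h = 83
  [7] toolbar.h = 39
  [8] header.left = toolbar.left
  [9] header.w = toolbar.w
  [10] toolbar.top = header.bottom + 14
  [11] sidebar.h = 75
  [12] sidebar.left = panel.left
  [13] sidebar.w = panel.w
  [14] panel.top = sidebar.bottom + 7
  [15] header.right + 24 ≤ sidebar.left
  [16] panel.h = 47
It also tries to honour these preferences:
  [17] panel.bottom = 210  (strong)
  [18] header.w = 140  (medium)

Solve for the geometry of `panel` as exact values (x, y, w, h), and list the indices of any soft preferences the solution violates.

panel = (x=144, y=116, w=92, h=47)
violated soft preferences: 17, 18

1. panel.x = 144  [sidebar.left = panel.left]
2. panel.w = 92  [sidebar.w = panel.w]
3. panel.y = 116  [panel.top = sidebar.bottom + 7]
4. panel.h = 47  [panel.h = 47]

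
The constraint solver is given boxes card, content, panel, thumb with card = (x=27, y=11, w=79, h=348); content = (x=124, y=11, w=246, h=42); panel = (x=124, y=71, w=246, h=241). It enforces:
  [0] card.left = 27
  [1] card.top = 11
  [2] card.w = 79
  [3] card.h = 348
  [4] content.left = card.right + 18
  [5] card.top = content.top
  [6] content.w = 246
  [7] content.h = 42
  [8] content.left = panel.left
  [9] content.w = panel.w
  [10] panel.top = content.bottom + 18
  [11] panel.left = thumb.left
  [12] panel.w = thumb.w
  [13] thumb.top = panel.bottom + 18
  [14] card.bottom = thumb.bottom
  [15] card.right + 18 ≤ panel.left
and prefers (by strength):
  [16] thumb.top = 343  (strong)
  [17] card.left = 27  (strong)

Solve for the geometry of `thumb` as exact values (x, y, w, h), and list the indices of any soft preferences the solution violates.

1. thumb.x = 124  [panel.left = thumb.left]
2. thumb.w = 246  [panel.w = thumb.w]
3. thumb.y = 330  [thumb.top = panel.bottom + 18]
4. thumb.h = 29  [card.bottom = thumb.bottom]

thumb = (x=124, y=330, w=246, h=29)
violated soft preferences: 16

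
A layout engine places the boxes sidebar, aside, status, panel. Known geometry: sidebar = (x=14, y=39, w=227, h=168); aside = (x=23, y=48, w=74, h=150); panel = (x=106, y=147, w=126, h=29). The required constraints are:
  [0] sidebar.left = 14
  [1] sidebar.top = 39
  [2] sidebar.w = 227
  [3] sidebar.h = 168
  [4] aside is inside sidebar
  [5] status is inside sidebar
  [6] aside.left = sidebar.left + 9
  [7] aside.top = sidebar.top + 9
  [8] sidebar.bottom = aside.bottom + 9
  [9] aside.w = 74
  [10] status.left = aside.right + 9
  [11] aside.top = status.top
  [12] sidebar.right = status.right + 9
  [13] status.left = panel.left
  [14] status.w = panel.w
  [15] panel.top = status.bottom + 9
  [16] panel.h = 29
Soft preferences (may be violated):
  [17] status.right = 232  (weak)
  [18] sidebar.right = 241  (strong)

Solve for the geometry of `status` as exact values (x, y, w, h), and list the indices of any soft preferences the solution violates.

1. status.x = 106  [status.left = aside.right + 9]
2. status.y = 48  [aside.top = status.top]
3. status.w = 126  [sidebar.right = status.right + 9]
4. status.h = 90  [panel.top = status.bottom + 9]

status = (x=106, y=48, w=126, h=90)
violated soft preferences: none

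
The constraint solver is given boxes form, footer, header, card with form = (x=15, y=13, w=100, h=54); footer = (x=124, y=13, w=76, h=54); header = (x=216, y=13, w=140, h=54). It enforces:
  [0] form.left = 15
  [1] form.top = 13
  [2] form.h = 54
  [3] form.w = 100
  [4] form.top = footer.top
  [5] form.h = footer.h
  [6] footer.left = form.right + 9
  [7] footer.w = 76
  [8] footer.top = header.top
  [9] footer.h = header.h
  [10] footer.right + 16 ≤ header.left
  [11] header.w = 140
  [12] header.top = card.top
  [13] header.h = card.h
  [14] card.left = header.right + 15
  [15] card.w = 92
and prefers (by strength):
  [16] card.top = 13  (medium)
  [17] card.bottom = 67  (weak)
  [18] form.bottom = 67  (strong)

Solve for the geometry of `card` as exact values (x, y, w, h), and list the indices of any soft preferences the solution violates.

1. card.y = 13  [header.top = card.top]
2. card.h = 54  [header.h = card.h]
3. card.x = 371  [card.left = header.right + 15]
4. card.w = 92  [card.w = 92]

card = (x=371, y=13, w=92, h=54)
violated soft preferences: none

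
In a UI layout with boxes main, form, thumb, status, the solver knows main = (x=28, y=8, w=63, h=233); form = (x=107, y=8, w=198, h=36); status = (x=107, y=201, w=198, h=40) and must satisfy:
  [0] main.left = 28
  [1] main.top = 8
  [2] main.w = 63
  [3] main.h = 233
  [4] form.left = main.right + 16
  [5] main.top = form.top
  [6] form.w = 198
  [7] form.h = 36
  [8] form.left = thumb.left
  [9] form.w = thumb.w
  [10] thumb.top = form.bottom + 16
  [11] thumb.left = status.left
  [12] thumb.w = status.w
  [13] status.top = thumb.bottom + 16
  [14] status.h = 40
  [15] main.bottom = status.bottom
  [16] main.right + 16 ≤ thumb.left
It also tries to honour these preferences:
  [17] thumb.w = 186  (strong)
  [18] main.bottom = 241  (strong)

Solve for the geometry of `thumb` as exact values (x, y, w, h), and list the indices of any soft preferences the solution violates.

thumb = (x=107, y=60, w=198, h=125)
violated soft preferences: 17

1. thumb.x = 107  [form.left = thumb.left]
2. thumb.w = 198  [form.w = thumb.w]
3. thumb.y = 60  [thumb.top = form.bottom + 16]
4. thumb.h = 125  [status.top = thumb.bottom + 16]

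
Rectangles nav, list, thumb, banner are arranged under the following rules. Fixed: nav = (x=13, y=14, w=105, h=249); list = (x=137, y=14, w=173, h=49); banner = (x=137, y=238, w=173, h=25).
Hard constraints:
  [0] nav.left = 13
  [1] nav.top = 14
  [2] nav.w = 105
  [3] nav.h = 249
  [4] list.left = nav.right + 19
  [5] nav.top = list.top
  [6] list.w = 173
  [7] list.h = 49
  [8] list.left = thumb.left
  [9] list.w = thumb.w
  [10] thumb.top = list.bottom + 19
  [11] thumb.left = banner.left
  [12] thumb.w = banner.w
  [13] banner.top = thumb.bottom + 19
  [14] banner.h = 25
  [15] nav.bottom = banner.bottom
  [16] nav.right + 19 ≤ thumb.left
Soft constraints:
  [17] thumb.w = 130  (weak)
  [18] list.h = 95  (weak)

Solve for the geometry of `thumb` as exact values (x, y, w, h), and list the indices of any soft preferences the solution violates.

thumb = (x=137, y=82, w=173, h=137)
violated soft preferences: 17, 18

1. thumb.x = 137  [list.left = thumb.left]
2. thumb.w = 173  [list.w = thumb.w]
3. thumb.y = 82  [thumb.top = list.bottom + 19]
4. thumb.h = 137  [banner.top = thumb.bottom + 19]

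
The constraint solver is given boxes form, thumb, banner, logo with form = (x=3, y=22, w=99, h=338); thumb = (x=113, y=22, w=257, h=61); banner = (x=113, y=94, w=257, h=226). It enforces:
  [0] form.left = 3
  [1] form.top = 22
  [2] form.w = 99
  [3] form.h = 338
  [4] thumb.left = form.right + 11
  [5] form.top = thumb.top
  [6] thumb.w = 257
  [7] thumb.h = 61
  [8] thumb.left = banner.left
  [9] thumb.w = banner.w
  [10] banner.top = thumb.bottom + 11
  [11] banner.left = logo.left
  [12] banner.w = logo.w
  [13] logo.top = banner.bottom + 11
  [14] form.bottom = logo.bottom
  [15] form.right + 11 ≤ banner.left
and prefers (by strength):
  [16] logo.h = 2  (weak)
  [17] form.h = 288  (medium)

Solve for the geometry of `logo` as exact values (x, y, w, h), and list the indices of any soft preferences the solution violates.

logo = (x=113, y=331, w=257, h=29)
violated soft preferences: 16, 17

1. logo.x = 113  [banner.left = logo.left]
2. logo.w = 257  [banner.w = logo.w]
3. logo.y = 331  [logo.top = banner.bottom + 11]
4. logo.h = 29  [form.bottom = logo.bottom]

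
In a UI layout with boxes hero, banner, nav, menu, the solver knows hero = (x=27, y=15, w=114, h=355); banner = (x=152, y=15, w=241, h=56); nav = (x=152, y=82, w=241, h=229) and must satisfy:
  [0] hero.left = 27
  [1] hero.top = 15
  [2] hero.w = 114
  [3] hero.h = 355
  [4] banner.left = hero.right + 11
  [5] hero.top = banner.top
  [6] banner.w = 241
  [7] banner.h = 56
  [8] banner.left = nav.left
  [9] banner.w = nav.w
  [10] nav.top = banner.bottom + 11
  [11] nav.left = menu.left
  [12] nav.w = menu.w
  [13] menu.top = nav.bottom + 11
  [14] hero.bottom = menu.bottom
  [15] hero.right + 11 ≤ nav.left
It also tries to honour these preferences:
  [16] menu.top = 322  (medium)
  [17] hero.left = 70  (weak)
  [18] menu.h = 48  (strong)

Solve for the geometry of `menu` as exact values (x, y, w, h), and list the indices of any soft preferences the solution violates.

menu = (x=152, y=322, w=241, h=48)
violated soft preferences: 17

1. menu.x = 152  [nav.left = menu.left]
2. menu.w = 241  [nav.w = menu.w]
3. menu.y = 322  [menu.top = nav.bottom + 11]
4. menu.h = 48  [hero.bottom = menu.bottom]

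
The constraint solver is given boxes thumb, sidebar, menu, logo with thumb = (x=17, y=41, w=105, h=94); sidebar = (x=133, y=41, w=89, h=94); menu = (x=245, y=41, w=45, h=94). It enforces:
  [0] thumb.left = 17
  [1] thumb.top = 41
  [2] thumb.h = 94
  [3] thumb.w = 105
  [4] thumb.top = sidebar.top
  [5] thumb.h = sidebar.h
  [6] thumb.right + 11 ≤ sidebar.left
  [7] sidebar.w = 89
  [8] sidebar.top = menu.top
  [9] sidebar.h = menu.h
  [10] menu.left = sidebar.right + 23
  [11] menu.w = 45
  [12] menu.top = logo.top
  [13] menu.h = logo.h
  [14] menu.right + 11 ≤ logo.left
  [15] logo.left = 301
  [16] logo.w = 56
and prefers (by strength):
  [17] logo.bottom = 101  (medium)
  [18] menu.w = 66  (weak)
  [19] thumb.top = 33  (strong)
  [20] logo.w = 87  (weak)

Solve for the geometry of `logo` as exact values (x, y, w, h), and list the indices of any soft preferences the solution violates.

logo = (x=301, y=41, w=56, h=94)
violated soft preferences: 17, 18, 19, 20

1. logo.y = 41  [menu.top = logo.top]
2. logo.h = 94  [menu.h = logo.h]
3. logo.x = 301  [logo.left = 301]
4. logo.w = 56  [logo.w = 56]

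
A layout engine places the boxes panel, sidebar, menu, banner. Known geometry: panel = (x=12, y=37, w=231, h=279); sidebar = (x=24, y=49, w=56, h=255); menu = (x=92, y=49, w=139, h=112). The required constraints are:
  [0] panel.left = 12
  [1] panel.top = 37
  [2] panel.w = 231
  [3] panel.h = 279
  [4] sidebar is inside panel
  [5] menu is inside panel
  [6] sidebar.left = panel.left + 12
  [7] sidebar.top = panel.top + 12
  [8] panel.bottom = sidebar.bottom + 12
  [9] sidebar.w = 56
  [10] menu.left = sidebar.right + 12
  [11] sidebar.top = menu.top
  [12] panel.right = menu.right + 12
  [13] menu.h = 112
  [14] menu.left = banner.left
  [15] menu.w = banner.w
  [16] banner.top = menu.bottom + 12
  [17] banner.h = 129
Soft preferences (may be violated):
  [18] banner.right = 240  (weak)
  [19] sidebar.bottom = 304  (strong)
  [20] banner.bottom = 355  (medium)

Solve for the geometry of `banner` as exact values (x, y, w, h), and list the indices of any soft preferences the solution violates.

1. banner.x = 92  [menu.left = banner.left]
2. banner.w = 139  [menu.w = banner.w]
3. banner.y = 173  [banner.top = menu.bottom + 12]
4. banner.h = 129  [banner.h = 129]

banner = (x=92, y=173, w=139, h=129)
violated soft preferences: 18, 20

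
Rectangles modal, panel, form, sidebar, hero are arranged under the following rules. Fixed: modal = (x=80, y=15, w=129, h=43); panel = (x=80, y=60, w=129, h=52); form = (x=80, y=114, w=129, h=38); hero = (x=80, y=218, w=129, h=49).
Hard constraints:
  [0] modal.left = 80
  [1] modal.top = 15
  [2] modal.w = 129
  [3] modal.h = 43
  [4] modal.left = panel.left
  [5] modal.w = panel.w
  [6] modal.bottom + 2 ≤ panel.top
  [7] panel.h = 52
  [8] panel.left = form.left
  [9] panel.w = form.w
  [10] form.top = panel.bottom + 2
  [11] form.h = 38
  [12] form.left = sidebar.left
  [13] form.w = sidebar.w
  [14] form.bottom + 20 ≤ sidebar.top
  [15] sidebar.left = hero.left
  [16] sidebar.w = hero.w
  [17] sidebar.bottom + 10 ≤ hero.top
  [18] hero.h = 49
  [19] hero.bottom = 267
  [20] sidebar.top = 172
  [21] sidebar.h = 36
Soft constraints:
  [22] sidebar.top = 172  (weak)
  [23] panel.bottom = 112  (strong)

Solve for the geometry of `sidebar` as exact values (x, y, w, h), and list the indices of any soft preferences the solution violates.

sidebar = (x=80, y=172, w=129, h=36)
violated soft preferences: none

1. sidebar.x = 80  [form.left = sidebar.left]
2. sidebar.w = 129  [form.w = sidebar.w]
3. sidebar.y = 172  [sidebar.top = 172]
4. sidebar.h = 36  [sidebar.h = 36]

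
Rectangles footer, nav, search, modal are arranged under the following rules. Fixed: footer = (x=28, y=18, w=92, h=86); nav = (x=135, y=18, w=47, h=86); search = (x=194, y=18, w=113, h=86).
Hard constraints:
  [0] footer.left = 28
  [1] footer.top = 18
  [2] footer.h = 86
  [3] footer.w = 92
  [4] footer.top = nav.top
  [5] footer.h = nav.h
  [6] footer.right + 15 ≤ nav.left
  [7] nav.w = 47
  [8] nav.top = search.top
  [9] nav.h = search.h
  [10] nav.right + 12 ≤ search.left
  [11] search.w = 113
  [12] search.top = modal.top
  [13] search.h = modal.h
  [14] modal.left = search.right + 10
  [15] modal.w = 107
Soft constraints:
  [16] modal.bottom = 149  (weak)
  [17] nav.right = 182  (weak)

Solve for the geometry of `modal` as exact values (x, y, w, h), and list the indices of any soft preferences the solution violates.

modal = (x=317, y=18, w=107, h=86)
violated soft preferences: 16

1. modal.y = 18  [search.top = modal.top]
2. modal.h = 86  [search.h = modal.h]
3. modal.x = 317  [modal.left = search.right + 10]
4. modal.w = 107  [modal.w = 107]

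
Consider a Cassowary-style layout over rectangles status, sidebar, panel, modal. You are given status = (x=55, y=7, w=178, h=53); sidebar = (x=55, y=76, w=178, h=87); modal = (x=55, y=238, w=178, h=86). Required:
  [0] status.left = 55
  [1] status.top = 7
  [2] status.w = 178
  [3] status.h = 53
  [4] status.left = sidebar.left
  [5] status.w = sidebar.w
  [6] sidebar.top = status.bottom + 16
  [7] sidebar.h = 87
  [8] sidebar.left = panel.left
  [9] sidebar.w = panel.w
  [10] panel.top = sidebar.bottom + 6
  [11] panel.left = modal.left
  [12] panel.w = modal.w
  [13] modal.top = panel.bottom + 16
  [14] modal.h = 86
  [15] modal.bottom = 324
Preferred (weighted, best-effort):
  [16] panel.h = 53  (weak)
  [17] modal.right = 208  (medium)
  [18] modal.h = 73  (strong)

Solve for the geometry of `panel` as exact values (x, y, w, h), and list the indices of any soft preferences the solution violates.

1. panel.x = 55  [sidebar.left = panel.left]
2. panel.w = 178  [sidebar.w = panel.w]
3. panel.y = 169  [panel.top = sidebar.bottom + 6]
4. panel.h = 53  [modal.top = panel.bottom + 16]

panel = (x=55, y=169, w=178, h=53)
violated soft preferences: 17, 18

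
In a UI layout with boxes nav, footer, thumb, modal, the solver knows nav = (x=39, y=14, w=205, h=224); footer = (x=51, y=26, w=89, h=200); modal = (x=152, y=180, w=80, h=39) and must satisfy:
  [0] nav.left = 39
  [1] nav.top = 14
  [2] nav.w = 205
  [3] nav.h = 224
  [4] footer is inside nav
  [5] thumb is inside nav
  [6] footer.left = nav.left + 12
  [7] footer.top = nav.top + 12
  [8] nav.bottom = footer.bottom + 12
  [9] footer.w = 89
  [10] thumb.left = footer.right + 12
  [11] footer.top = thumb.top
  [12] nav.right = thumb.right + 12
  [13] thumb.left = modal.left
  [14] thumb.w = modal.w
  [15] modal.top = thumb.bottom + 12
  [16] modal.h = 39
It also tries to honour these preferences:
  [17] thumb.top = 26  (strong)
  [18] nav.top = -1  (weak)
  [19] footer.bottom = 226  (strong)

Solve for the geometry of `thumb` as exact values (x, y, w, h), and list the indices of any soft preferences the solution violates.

1. thumb.x = 152  [thumb.left = footer.right + 12]
2. thumb.y = 26  [footer.top = thumb.top]
3. thumb.w = 80  [nav.right = thumb.right + 12]
4. thumb.h = 142  [modal.top = thumb.bottom + 12]

thumb = (x=152, y=26, w=80, h=142)
violated soft preferences: 18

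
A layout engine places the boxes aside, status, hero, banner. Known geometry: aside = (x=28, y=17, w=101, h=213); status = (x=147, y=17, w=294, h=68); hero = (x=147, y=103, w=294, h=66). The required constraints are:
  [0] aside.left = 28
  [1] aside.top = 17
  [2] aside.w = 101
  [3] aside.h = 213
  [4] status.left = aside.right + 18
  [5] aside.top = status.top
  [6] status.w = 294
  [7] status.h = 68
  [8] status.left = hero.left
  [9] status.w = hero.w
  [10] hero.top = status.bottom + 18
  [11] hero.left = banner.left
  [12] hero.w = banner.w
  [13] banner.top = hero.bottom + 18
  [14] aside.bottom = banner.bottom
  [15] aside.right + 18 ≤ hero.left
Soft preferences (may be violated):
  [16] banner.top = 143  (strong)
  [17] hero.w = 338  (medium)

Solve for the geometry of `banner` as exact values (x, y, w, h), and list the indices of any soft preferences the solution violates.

1. banner.x = 147  [hero.left = banner.left]
2. banner.w = 294  [hero.w = banner.w]
3. banner.y = 187  [banner.top = hero.bottom + 18]
4. banner.h = 43  [aside.bottom = banner.bottom]

banner = (x=147, y=187, w=294, h=43)
violated soft preferences: 16, 17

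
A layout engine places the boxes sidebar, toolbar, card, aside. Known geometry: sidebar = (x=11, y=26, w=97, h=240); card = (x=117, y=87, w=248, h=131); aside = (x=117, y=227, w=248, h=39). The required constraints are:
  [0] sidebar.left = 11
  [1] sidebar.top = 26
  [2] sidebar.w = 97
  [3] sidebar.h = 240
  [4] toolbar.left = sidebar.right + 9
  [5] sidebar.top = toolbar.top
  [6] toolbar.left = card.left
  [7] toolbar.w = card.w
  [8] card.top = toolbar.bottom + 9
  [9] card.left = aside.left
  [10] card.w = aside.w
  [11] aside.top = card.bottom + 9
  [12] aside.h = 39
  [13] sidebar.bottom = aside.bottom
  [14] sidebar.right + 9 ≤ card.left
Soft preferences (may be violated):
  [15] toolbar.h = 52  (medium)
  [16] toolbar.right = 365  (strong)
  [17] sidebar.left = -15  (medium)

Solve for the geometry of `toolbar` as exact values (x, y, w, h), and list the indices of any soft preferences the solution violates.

1. toolbar.x = 117  [toolbar.left = sidebar.right + 9]
2. toolbar.y = 26  [sidebar.top = toolbar.top]
3. toolbar.w = 248  [toolbar.w = card.w]
4. toolbar.h = 52  [card.top = toolbar.bottom + 9]

toolbar = (x=117, y=26, w=248, h=52)
violated soft preferences: 17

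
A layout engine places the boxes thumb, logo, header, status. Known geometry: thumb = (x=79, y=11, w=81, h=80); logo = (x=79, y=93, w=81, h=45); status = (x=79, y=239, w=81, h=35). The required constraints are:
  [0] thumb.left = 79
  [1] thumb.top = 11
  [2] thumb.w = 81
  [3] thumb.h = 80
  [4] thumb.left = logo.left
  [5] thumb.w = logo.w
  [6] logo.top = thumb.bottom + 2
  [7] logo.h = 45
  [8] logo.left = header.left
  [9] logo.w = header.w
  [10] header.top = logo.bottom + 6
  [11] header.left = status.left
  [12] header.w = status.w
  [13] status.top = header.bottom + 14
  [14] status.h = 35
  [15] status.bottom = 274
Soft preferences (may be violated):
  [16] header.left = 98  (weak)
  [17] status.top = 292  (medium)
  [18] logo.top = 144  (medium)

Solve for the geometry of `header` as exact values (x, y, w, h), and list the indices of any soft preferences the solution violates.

header = (x=79, y=144, w=81, h=81)
violated soft preferences: 16, 17, 18

1. header.x = 79  [logo.left = header.left]
2. header.w = 81  [logo.w = header.w]
3. header.y = 144  [header.top = logo.bottom + 6]
4. header.h = 81  [status.top = header.bottom + 14]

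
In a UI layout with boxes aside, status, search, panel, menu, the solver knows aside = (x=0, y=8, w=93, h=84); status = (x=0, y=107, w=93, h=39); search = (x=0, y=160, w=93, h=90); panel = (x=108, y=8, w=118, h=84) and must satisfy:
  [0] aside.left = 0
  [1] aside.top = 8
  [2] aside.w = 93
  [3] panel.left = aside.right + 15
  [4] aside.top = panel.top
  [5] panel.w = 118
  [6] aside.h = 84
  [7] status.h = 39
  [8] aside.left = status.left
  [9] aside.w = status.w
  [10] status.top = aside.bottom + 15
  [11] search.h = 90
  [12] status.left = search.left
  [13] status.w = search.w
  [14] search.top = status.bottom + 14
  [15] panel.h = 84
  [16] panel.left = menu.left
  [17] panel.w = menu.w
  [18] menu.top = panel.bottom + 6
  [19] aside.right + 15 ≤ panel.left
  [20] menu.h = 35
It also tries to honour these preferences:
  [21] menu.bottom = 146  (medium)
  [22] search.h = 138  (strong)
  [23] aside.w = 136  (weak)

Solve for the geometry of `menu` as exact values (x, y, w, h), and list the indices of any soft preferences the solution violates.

1. menu.x = 108  [panel.left = menu.left]
2. menu.w = 118  [panel.w = menu.w]
3. menu.y = 98  [menu.top = panel.bottom + 6]
4. menu.h = 35  [menu.h = 35]

menu = (x=108, y=98, w=118, h=35)
violated soft preferences: 21, 22, 23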